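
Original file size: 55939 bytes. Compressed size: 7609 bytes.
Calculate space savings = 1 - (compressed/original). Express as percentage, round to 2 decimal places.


ratio = compressed/original = 7609/55939 = 0.136023
savings = 1 - ratio = 1 - 0.136023 = 0.863977
as a percentage: 0.863977 * 100 = 86.4%

Space savings = 1 - 7609/55939 = 86.4%


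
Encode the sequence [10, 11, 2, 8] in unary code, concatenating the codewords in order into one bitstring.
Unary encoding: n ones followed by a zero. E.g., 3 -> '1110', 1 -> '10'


Encode each number as n ones followed by a terminating 0:
  10 -> 11111111110 (11 bits)
  11 -> 111111111110 (12 bits)
  2 -> 110 (3 bits)
  8 -> 111111110 (9 bits)
Total length = 11 + 12 + 3 + 9 = 35 bits.

Unary([10, 11, 2, 8]) = 11111111110111111111110110111111110 (35 bits)


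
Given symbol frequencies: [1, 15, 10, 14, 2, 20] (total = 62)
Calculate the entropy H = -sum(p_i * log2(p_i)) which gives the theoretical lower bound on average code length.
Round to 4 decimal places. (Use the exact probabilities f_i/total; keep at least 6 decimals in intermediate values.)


Per-symbol terms -p_i * log2(p_i) with p_i = f_i/62:
  p = 1/62 = 0.016129: log2(p) = -5.954196, -p*log2(p) = 0.096035
  p = 15/62 = 0.241935: log2(p) = -2.047306, -p*log2(p) = 0.495316
  p = 10/62 = 0.161290: log2(p) = -2.632268, -p*log2(p) = 0.424559
  p = 14/62 = 0.225806: log2(p) = -2.146841, -p*log2(p) = 0.484771
  p = 2/62 = 0.032258: log2(p) = -4.954196, -p*log2(p) = 0.159813
  p = 20/62 = 0.322581: log2(p) = -1.632268, -p*log2(p) = 0.526538
H = 0.096035 + 0.495316 + 0.424559 + 0.484771 + 0.159813 + 0.526538 = 2.187032

H = 2.187 bits/symbol


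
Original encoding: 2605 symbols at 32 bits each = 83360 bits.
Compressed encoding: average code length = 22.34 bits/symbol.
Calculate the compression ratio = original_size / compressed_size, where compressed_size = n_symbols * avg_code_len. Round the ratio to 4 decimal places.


original_size = n_symbols * orig_bits = 2605 * 32 = 83360 bits
compressed_size = n_symbols * avg_code_len = 2605 * 22.34 = 58195.7 bits
ratio = original_size / compressed_size = 83360 / 58195.7 = 1.4324

Compression ratio = 1.4324


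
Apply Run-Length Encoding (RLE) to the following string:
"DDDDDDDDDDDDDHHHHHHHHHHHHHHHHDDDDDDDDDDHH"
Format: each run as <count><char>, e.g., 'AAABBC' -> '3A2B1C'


Scanning runs left to right:
  i=0: run of 'D' x 13 -> '13D'
  i=13: run of 'H' x 16 -> '16H'
  i=29: run of 'D' x 10 -> '10D'
  i=39: run of 'H' x 2 -> '2H'

RLE = 13D16H10D2H


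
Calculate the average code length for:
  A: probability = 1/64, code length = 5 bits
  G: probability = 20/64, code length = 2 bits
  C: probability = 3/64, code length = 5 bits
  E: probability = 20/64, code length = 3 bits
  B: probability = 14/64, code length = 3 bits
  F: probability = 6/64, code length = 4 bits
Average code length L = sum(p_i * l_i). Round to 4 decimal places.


Weighted contributions p_i * l_i:
  A: (1/64) * 5 = 5/64
  G: (20/64) * 2 = 40/64
  C: (3/64) * 5 = 15/64
  E: (20/64) * 3 = 60/64
  B: (14/64) * 3 = 42/64
  F: (6/64) * 4 = 24/64
Sum = (5 + 40 + 15 + 60 + 42 + 24)/64 = 186/64

L = 186/64 = 2.9063 bits/symbol


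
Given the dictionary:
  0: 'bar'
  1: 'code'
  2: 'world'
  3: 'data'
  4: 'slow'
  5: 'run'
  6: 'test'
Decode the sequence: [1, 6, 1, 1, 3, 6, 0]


Look up each index in the dictionary:
  1 -> 'code'
  6 -> 'test'
  1 -> 'code'
  1 -> 'code'
  3 -> 'data'
  6 -> 'test'
  0 -> 'bar'

Decoded: "code test code code data test bar"


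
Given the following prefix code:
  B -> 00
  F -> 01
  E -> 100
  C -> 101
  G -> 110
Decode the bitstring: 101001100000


Decoding step by step:
Bits 101 -> C
Bits 00 -> B
Bits 110 -> G
Bits 00 -> B
Bits 00 -> B


Decoded message: CBGBB


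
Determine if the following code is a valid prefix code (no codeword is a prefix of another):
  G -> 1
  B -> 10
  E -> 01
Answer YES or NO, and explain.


Checking each pair (does one codeword prefix another?):
  G='1' vs B='10': prefix -- VIOLATION

NO -- this is NOT a valid prefix code. G (1) is a prefix of B (10).


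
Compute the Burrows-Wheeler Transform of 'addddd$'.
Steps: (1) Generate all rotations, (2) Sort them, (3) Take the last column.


Rotations (sorted):
  0: $addddd -> last char: d
  1: addddd$ -> last char: $
  2: d$adddd -> last char: d
  3: dd$addd -> last char: d
  4: ddd$add -> last char: d
  5: dddd$ad -> last char: d
  6: ddddd$a -> last char: a


BWT = d$dddda


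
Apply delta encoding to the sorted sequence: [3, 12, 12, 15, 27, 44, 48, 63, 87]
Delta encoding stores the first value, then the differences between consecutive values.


First value: 3
Deltas:
  12 - 3 = 9
  12 - 12 = 0
  15 - 12 = 3
  27 - 15 = 12
  44 - 27 = 17
  48 - 44 = 4
  63 - 48 = 15
  87 - 63 = 24


Delta encoded: [3, 9, 0, 3, 12, 17, 4, 15, 24]


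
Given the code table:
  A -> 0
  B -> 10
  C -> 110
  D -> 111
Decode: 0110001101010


Decoding:
0 -> A
110 -> C
0 -> A
0 -> A
110 -> C
10 -> B
10 -> B


Result: ACAACBB


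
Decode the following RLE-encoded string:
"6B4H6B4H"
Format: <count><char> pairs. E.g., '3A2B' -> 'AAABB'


Expanding each <count><char> pair:
  6B -> 'BBBBBB'
  4H -> 'HHHH'
  6B -> 'BBBBBB'
  4H -> 'HHHH'

Decoded = BBBBBBHHHHBBBBBBHHHH


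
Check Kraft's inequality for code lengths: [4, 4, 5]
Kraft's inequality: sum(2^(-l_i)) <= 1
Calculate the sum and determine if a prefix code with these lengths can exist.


Sum = 2^(-4) + 2^(-4) + 2^(-5)
    = 0.0625 + 0.0625 + 0.03125
    = 5/32 = 0.15625
Since 0.15625 <= 1, Kraft's inequality IS satisfied.
A prefix code with these lengths CAN exist.

Kraft sum = 0.15625. Satisfied.


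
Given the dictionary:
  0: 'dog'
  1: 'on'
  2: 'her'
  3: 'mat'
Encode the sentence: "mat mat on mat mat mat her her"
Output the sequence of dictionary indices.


Look up each word in the dictionary:
  'mat' -> 3
  'mat' -> 3
  'on' -> 1
  'mat' -> 3
  'mat' -> 3
  'mat' -> 3
  'her' -> 2
  'her' -> 2

Encoded: [3, 3, 1, 3, 3, 3, 2, 2]


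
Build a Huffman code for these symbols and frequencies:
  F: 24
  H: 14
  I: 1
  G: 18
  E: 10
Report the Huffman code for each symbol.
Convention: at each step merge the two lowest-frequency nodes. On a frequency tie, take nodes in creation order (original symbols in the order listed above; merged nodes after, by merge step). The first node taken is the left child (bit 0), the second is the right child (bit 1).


Huffman tree construction:
Step 1: Merge I(1) + E(10) = 11
Step 2: Merge (I+E)(11) + H(14) = 25
Step 3: Merge G(18) + F(24) = 42
Step 4: Merge ((I+E)+H)(25) + (G+F)(42) = 67
Read each symbol's code off the tree from the root (left child = 0, right child = 1).

Codes:
  F: 11 (length 2)
  H: 01 (length 2)
  I: 000 (length 3)
  G: 10 (length 2)
  E: 001 (length 3)
Average code length: 145/67 = 2.1642 bits/symbol


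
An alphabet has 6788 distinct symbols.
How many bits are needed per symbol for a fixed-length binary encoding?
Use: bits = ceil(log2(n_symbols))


log2(6788) = 12.7288
Bracket: 2^12 = 4096 < 6788 <= 2^13 = 8192
So ceil(log2(6788)) = 13

bits = ceil(log2(6788)) = ceil(12.7288) = 13 bits


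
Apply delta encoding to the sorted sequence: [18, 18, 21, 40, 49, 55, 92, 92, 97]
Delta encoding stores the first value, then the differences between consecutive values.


First value: 18
Deltas:
  18 - 18 = 0
  21 - 18 = 3
  40 - 21 = 19
  49 - 40 = 9
  55 - 49 = 6
  92 - 55 = 37
  92 - 92 = 0
  97 - 92 = 5


Delta encoded: [18, 0, 3, 19, 9, 6, 37, 0, 5]


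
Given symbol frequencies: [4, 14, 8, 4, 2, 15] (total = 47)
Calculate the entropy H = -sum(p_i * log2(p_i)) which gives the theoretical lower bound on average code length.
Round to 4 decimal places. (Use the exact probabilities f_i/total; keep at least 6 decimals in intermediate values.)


Per-symbol terms -p_i * log2(p_i) with p_i = f_i/47:
  p = 4/47 = 0.085106: log2(p) = -3.554589, -p*log2(p) = 0.302518
  p = 14/47 = 0.297872: log2(p) = -1.747234, -p*log2(p) = 0.520453
  p = 8/47 = 0.170213: log2(p) = -2.554589, -p*log2(p) = 0.434824
  p = 4/47 = 0.085106: log2(p) = -3.554589, -p*log2(p) = 0.302518
  p = 2/47 = 0.042553: log2(p) = -4.554589, -p*log2(p) = 0.193812
  p = 15/47 = 0.319149: log2(p) = -1.647698, -p*log2(p) = 0.525861
H = 0.302518 + 0.520453 + 0.434824 + 0.302518 + 0.193812 + 0.525861 = 2.279986

H = 2.28 bits/symbol


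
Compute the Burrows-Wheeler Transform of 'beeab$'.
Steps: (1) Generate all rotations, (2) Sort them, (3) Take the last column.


Rotations (sorted):
  0: $beeab -> last char: b
  1: ab$bee -> last char: e
  2: b$beea -> last char: a
  3: beeab$ -> last char: $
  4: eab$be -> last char: e
  5: eeab$b -> last char: b


BWT = bea$eb


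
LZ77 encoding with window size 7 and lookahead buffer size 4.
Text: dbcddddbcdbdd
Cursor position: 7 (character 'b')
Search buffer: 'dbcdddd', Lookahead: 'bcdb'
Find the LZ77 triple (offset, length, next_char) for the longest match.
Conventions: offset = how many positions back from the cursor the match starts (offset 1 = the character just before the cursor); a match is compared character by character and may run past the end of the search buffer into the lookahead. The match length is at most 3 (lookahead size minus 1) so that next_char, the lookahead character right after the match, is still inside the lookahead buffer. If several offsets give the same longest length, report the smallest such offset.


Try each offset into the search buffer:
  offset=1 (pos 6, char 'd'): match length 0
  offset=2 (pos 5, char 'd'): match length 0
  offset=3 (pos 4, char 'd'): match length 0
  offset=4 (pos 3, char 'd'): match length 0
  offset=5 (pos 2, char 'c'): match length 0
  offset=6 (pos 1, char 'b'): match length 3
  offset=7 (pos 0, char 'd'): match length 0
Longest match has length 3 at offset 6.
next_char = character at position 7 + 3 = 10 -> 'b'

Best match: offset=6, length=3 (matching 'bcd' starting at position 1)
LZ77 triple: (6, 3, 'b')


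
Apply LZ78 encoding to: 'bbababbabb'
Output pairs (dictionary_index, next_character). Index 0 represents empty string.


LZ78 encoding steps:
Dictionary: {0: ''}
Step 1: w='' (idx 0), next='b' -> output (0, 'b'), add 'b' as idx 1
Step 2: w='b' (idx 1), next='a' -> output (1, 'a'), add 'ba' as idx 2
Step 3: w='ba' (idx 2), next='b' -> output (2, 'b'), add 'bab' as idx 3
Step 4: w='bab' (idx 3), next='b' -> output (3, 'b'), add 'babb' as idx 4


Encoded: [(0, 'b'), (1, 'a'), (2, 'b'), (3, 'b')]


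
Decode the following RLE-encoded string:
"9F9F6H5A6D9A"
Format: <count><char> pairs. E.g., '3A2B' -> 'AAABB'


Expanding each <count><char> pair:
  9F -> 'FFFFFFFFF'
  9F -> 'FFFFFFFFF'
  6H -> 'HHHHHH'
  5A -> 'AAAAA'
  6D -> 'DDDDDD'
  9A -> 'AAAAAAAAA'

Decoded = FFFFFFFFFFFFFFFFFFHHHHHHAAAAADDDDDDAAAAAAAAA


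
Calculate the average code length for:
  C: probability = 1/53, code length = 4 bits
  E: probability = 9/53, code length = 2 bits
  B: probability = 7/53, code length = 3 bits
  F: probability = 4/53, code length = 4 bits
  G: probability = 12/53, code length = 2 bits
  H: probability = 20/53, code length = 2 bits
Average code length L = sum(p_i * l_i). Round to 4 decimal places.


Weighted contributions p_i * l_i:
  C: (1/53) * 4 = 4/53
  E: (9/53) * 2 = 18/53
  B: (7/53) * 3 = 21/53
  F: (4/53) * 4 = 16/53
  G: (12/53) * 2 = 24/53
  H: (20/53) * 2 = 40/53
Sum = (4 + 18 + 21 + 16 + 24 + 40)/53 = 123/53

L = 123/53 = 2.3208 bits/symbol


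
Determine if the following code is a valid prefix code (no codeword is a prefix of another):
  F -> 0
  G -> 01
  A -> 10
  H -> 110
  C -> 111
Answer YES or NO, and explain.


Checking each pair (does one codeword prefix another?):
  F='0' vs G='01': prefix -- VIOLATION

NO -- this is NOT a valid prefix code. F (0) is a prefix of G (01).


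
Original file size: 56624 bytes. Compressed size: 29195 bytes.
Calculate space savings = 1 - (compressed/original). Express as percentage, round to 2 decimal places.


ratio = compressed/original = 29195/56624 = 0.515594
savings = 1 - ratio = 1 - 0.515594 = 0.484406
as a percentage: 0.484406 * 100 = 48.44%

Space savings = 1 - 29195/56624 = 48.44%


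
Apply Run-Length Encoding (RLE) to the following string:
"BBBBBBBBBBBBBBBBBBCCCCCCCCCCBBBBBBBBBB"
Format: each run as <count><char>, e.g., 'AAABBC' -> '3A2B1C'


Scanning runs left to right:
  i=0: run of 'B' x 18 -> '18B'
  i=18: run of 'C' x 10 -> '10C'
  i=28: run of 'B' x 10 -> '10B'

RLE = 18B10C10B


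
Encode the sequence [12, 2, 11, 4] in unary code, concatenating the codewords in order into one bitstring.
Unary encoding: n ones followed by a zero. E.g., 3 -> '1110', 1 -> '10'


Encode each number as n ones followed by a terminating 0:
  12 -> 1111111111110 (13 bits)
  2 -> 110 (3 bits)
  11 -> 111111111110 (12 bits)
  4 -> 11110 (5 bits)
Total length = 13 + 3 + 12 + 5 = 33 bits.

Unary([12, 2, 11, 4]) = 111111111111011011111111111011110 (33 bits)


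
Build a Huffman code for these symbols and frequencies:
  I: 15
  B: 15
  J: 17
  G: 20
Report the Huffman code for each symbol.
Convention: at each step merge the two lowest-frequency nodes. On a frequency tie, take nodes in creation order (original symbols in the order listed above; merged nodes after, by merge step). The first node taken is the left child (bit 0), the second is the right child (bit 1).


Huffman tree construction:
Step 1: Merge I(15) + B(15) = 30
Step 2: Merge J(17) + G(20) = 37
Step 3: Merge (I+B)(30) + (J+G)(37) = 67
Read each symbol's code off the tree from the root (left child = 0, right child = 1).

Codes:
  I: 00 (length 2)
  B: 01 (length 2)
  J: 10 (length 2)
  G: 11 (length 2)
Average code length: 134/67 = 2.0000 bits/symbol


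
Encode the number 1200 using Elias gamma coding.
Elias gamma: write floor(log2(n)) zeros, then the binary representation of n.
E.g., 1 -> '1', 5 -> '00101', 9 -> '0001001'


num_bits = floor(log2(1200)) + 1 = 11
leading_zeros = num_bits - 1 = 10
binary(1200) = 10010110000

Elias gamma(1200) = '0000000000' + '10010110000' = 000000000010010110000 (21 bits)


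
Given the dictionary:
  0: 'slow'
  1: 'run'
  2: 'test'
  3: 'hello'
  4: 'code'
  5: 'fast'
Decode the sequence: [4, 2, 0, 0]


Look up each index in the dictionary:
  4 -> 'code'
  2 -> 'test'
  0 -> 'slow'
  0 -> 'slow'

Decoded: "code test slow slow"


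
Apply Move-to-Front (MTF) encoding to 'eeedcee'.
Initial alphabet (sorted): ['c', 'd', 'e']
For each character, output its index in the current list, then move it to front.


MTF encoding:
'e': index 2 in ['c', 'd', 'e'] -> ['e', 'c', 'd']
'e': index 0 in ['e', 'c', 'd'] -> ['e', 'c', 'd']
'e': index 0 in ['e', 'c', 'd'] -> ['e', 'c', 'd']
'd': index 2 in ['e', 'c', 'd'] -> ['d', 'e', 'c']
'c': index 2 in ['d', 'e', 'c'] -> ['c', 'd', 'e']
'e': index 2 in ['c', 'd', 'e'] -> ['e', 'c', 'd']
'e': index 0 in ['e', 'c', 'd'] -> ['e', 'c', 'd']


Output: [2, 0, 0, 2, 2, 2, 0]


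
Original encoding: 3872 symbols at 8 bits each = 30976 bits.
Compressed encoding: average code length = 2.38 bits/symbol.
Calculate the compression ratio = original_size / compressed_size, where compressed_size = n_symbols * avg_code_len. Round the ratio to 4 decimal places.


original_size = n_symbols * orig_bits = 3872 * 8 = 30976 bits
compressed_size = n_symbols * avg_code_len = 3872 * 2.38 = 9215.36 bits
ratio = original_size / compressed_size = 30976 / 9215.36 = 3.3613

Compression ratio = 3.3613


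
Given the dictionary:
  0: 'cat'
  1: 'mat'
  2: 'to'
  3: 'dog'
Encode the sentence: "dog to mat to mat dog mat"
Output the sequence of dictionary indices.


Look up each word in the dictionary:
  'dog' -> 3
  'to' -> 2
  'mat' -> 1
  'to' -> 2
  'mat' -> 1
  'dog' -> 3
  'mat' -> 1

Encoded: [3, 2, 1, 2, 1, 3, 1]


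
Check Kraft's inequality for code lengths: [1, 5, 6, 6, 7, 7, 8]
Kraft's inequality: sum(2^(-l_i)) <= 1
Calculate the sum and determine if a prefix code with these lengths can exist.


Sum = 2^(-1) + 2^(-5) + 2^(-6) + 2^(-6) + 2^(-7) + 2^(-7) + 2^(-8)
    = 0.5 + 0.03125 + 0.015625 + 0.015625 + 0.0078125 + 0.0078125 + 0.00390625
    = 149/256 = 0.58203125
Since 0.58203125 <= 1, Kraft's inequality IS satisfied.
A prefix code with these lengths CAN exist.

Kraft sum = 0.58203125. Satisfied.


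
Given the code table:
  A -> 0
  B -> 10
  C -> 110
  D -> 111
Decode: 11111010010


Decoding:
111 -> D
110 -> C
10 -> B
0 -> A
10 -> B


Result: DCBAB


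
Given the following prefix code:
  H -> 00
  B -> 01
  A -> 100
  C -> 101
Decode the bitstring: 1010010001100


Decoding step by step:
Bits 101 -> C
Bits 00 -> H
Bits 100 -> A
Bits 01 -> B
Bits 100 -> A


Decoded message: CHABA


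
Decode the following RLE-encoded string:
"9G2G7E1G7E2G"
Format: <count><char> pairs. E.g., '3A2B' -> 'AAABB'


Expanding each <count><char> pair:
  9G -> 'GGGGGGGGG'
  2G -> 'GG'
  7E -> 'EEEEEEE'
  1G -> 'G'
  7E -> 'EEEEEEE'
  2G -> 'GG'

Decoded = GGGGGGGGGGGEEEEEEEGEEEEEEEGG


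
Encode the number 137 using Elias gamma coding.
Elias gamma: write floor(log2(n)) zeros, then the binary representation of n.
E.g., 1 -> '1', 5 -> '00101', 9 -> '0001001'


num_bits = floor(log2(137)) + 1 = 8
leading_zeros = num_bits - 1 = 7
binary(137) = 10001001

Elias gamma(137) = '0000000' + '10001001' = 000000010001001 (15 bits)


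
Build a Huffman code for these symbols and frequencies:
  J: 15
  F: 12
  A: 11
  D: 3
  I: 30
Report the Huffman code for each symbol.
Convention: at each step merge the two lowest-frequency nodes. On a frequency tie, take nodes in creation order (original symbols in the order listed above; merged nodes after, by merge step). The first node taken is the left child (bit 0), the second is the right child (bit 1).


Huffman tree construction:
Step 1: Merge D(3) + A(11) = 14
Step 2: Merge F(12) + (D+A)(14) = 26
Step 3: Merge J(15) + (F+(D+A))(26) = 41
Step 4: Merge I(30) + (J+(F+(D+A)))(41) = 71
Read each symbol's code off the tree from the root (left child = 0, right child = 1).

Codes:
  J: 10 (length 2)
  F: 110 (length 3)
  A: 1111 (length 4)
  D: 1110 (length 4)
  I: 0 (length 1)
Average code length: 152/71 = 2.1408 bits/symbol


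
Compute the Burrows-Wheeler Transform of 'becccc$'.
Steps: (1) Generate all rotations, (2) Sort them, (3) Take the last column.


Rotations (sorted):
  0: $becccc -> last char: c
  1: becccc$ -> last char: $
  2: c$beccc -> last char: c
  3: cc$becc -> last char: c
  4: ccc$bec -> last char: c
  5: cccc$be -> last char: e
  6: ecccc$b -> last char: b


BWT = c$ccceb


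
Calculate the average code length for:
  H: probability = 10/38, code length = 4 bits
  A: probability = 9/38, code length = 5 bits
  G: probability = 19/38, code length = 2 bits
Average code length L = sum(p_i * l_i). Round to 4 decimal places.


Weighted contributions p_i * l_i:
  H: (10/38) * 4 = 40/38
  A: (9/38) * 5 = 45/38
  G: (19/38) * 2 = 38/38
Sum = (40 + 45 + 38)/38 = 123/38

L = 123/38 = 3.2368 bits/symbol


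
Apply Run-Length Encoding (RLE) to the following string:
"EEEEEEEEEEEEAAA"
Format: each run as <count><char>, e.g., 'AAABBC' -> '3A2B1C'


Scanning runs left to right:
  i=0: run of 'E' x 12 -> '12E'
  i=12: run of 'A' x 3 -> '3A'

RLE = 12E3A


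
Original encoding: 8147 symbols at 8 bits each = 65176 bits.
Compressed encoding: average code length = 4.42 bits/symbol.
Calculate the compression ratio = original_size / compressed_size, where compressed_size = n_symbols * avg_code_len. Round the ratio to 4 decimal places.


original_size = n_symbols * orig_bits = 8147 * 8 = 65176 bits
compressed_size = n_symbols * avg_code_len = 8147 * 4.42 = 36009.74 bits
ratio = original_size / compressed_size = 65176 / 36009.74 = 1.81

Compression ratio = 1.81


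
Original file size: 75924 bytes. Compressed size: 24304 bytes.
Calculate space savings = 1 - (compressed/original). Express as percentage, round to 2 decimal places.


ratio = compressed/original = 24304/75924 = 0.32011
savings = 1 - ratio = 1 - 0.32011 = 0.67989
as a percentage: 0.67989 * 100 = 67.99%

Space savings = 1 - 24304/75924 = 67.99%


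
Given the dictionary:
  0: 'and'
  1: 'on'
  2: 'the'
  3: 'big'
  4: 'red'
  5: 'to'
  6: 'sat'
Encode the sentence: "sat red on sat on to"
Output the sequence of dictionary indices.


Look up each word in the dictionary:
  'sat' -> 6
  'red' -> 4
  'on' -> 1
  'sat' -> 6
  'on' -> 1
  'to' -> 5

Encoded: [6, 4, 1, 6, 1, 5]


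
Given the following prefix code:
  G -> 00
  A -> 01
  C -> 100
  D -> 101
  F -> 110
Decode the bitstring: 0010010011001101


Decoding step by step:
Bits 00 -> G
Bits 100 -> C
Bits 100 -> C
Bits 110 -> F
Bits 01 -> A
Bits 101 -> D


Decoded message: GCCFAD


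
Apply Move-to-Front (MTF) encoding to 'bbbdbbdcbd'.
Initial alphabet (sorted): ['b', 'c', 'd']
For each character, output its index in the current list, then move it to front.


MTF encoding:
'b': index 0 in ['b', 'c', 'd'] -> ['b', 'c', 'd']
'b': index 0 in ['b', 'c', 'd'] -> ['b', 'c', 'd']
'b': index 0 in ['b', 'c', 'd'] -> ['b', 'c', 'd']
'd': index 2 in ['b', 'c', 'd'] -> ['d', 'b', 'c']
'b': index 1 in ['d', 'b', 'c'] -> ['b', 'd', 'c']
'b': index 0 in ['b', 'd', 'c'] -> ['b', 'd', 'c']
'd': index 1 in ['b', 'd', 'c'] -> ['d', 'b', 'c']
'c': index 2 in ['d', 'b', 'c'] -> ['c', 'd', 'b']
'b': index 2 in ['c', 'd', 'b'] -> ['b', 'c', 'd']
'd': index 2 in ['b', 'c', 'd'] -> ['d', 'b', 'c']


Output: [0, 0, 0, 2, 1, 0, 1, 2, 2, 2]


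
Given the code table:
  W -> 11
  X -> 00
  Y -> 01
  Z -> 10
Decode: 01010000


Decoding:
01 -> Y
01 -> Y
00 -> X
00 -> X


Result: YYXX


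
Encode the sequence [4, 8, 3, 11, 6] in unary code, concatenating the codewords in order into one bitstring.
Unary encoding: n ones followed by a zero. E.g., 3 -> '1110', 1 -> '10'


Encode each number as n ones followed by a terminating 0:
  4 -> 11110 (5 bits)
  8 -> 111111110 (9 bits)
  3 -> 1110 (4 bits)
  11 -> 111111111110 (12 bits)
  6 -> 1111110 (7 bits)
Total length = 5 + 9 + 4 + 12 + 7 = 37 bits.

Unary([4, 8, 3, 11, 6]) = 1111011111111011101111111111101111110 (37 bits)


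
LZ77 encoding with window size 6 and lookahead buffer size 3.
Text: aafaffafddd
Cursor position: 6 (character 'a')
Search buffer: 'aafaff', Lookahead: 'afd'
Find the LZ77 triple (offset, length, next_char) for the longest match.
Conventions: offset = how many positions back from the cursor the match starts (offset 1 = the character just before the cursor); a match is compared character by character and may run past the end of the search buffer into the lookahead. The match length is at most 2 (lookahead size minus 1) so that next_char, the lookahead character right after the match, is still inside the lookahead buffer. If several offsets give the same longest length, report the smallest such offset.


Try each offset into the search buffer:
  offset=1 (pos 5, char 'f'): match length 0
  offset=2 (pos 4, char 'f'): match length 0
  offset=3 (pos 3, char 'a'): match length 2
  offset=4 (pos 2, char 'f'): match length 0
  offset=5 (pos 1, char 'a'): match length 2
  offset=6 (pos 0, char 'a'): match length 1
Longest match has length 2, found at offsets 3, 5; take the smallest, offset 3.
next_char = character at position 6 + 2 = 8 -> 'd'

Best match: offset=3, length=2 (matching 'af' starting at position 3)
LZ77 triple: (3, 2, 'd')


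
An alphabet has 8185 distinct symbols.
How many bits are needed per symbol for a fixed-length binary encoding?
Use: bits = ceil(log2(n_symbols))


log2(8185) = 12.9988
Bracket: 2^12 = 4096 < 8185 <= 2^13 = 8192
So ceil(log2(8185)) = 13

bits = ceil(log2(8185)) = ceil(12.9988) = 13 bits


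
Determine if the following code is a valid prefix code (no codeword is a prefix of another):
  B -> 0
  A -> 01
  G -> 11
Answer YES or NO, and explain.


Checking each pair (does one codeword prefix another?):
  B='0' vs A='01': prefix -- VIOLATION

NO -- this is NOT a valid prefix code. B (0) is a prefix of A (01).


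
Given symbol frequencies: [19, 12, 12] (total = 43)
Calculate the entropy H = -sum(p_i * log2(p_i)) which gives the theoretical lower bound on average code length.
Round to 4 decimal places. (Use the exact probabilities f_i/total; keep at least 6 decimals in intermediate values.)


Per-symbol terms -p_i * log2(p_i) with p_i = f_i/43:
  p = 19/43 = 0.441860: log2(p) = -1.178337, -p*log2(p) = 0.520661
  p = 12/43 = 0.279070: log2(p) = -1.841302, -p*log2(p) = 0.513852
  p = 12/43 = 0.279070: log2(p) = -1.841302, -p*log2(p) = 0.513852
H = 0.520661 + 0.513852 + 0.513852 = 1.548365

H = 1.5484 bits/symbol


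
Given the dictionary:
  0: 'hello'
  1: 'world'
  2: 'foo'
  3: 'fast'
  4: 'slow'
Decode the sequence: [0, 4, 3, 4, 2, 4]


Look up each index in the dictionary:
  0 -> 'hello'
  4 -> 'slow'
  3 -> 'fast'
  4 -> 'slow'
  2 -> 'foo'
  4 -> 'slow'

Decoded: "hello slow fast slow foo slow"


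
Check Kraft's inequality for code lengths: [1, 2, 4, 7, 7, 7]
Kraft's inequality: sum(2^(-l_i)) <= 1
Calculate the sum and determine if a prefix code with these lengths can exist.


Sum = 2^(-1) + 2^(-2) + 2^(-4) + 2^(-7) + 2^(-7) + 2^(-7)
    = 0.5 + 0.25 + 0.0625 + 0.0078125 + 0.0078125 + 0.0078125
    = 107/128 = 0.8359375
Since 0.8359375 <= 1, Kraft's inequality IS satisfied.
A prefix code with these lengths CAN exist.

Kraft sum = 0.8359375. Satisfied.


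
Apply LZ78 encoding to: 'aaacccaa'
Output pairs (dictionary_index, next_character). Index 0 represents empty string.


LZ78 encoding steps:
Dictionary: {0: ''}
Step 1: w='' (idx 0), next='a' -> output (0, 'a'), add 'a' as idx 1
Step 2: w='a' (idx 1), next='a' -> output (1, 'a'), add 'aa' as idx 2
Step 3: w='' (idx 0), next='c' -> output (0, 'c'), add 'c' as idx 3
Step 4: w='c' (idx 3), next='c' -> output (3, 'c'), add 'cc' as idx 4
Step 5: w='aa' (idx 2), end of input -> output (2, '')


Encoded: [(0, 'a'), (1, 'a'), (0, 'c'), (3, 'c'), (2, '')]


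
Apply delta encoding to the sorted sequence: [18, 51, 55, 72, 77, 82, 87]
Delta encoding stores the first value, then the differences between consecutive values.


First value: 18
Deltas:
  51 - 18 = 33
  55 - 51 = 4
  72 - 55 = 17
  77 - 72 = 5
  82 - 77 = 5
  87 - 82 = 5


Delta encoded: [18, 33, 4, 17, 5, 5, 5]


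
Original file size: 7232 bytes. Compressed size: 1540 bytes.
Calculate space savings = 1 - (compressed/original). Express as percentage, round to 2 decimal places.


ratio = compressed/original = 1540/7232 = 0.212942
savings = 1 - ratio = 1 - 0.212942 = 0.787058
as a percentage: 0.787058 * 100 = 78.71%

Space savings = 1 - 1540/7232 = 78.71%


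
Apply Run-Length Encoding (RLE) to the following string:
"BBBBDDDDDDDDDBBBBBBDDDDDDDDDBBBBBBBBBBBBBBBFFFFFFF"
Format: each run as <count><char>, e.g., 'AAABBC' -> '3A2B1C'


Scanning runs left to right:
  i=0: run of 'B' x 4 -> '4B'
  i=4: run of 'D' x 9 -> '9D'
  i=13: run of 'B' x 6 -> '6B'
  i=19: run of 'D' x 9 -> '9D'
  i=28: run of 'B' x 15 -> '15B'
  i=43: run of 'F' x 7 -> '7F'

RLE = 4B9D6B9D15B7F


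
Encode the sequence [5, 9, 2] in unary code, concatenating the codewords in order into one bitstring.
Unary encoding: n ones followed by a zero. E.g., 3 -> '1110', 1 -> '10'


Encode each number as n ones followed by a terminating 0:
  5 -> 111110 (6 bits)
  9 -> 1111111110 (10 bits)
  2 -> 110 (3 bits)
Total length = 6 + 10 + 3 = 19 bits.

Unary([5, 9, 2]) = 1111101111111110110 (19 bits)


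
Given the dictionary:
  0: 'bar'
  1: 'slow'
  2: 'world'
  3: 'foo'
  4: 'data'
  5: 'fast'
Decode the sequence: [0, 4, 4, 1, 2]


Look up each index in the dictionary:
  0 -> 'bar'
  4 -> 'data'
  4 -> 'data'
  1 -> 'slow'
  2 -> 'world'

Decoded: "bar data data slow world"


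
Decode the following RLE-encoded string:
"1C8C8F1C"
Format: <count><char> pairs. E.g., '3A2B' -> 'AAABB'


Expanding each <count><char> pair:
  1C -> 'C'
  8C -> 'CCCCCCCC'
  8F -> 'FFFFFFFF'
  1C -> 'C'

Decoded = CCCCCCCCCFFFFFFFFC


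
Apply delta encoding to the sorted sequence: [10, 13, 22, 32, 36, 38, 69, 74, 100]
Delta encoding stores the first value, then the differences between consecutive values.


First value: 10
Deltas:
  13 - 10 = 3
  22 - 13 = 9
  32 - 22 = 10
  36 - 32 = 4
  38 - 36 = 2
  69 - 38 = 31
  74 - 69 = 5
  100 - 74 = 26


Delta encoded: [10, 3, 9, 10, 4, 2, 31, 5, 26]


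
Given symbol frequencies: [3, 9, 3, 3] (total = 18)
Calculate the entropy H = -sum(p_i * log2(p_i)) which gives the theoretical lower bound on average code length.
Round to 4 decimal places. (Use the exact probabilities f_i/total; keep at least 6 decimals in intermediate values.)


Per-symbol terms -p_i * log2(p_i) with p_i = f_i/18:
  p = 3/18 = 0.166667: log2(p) = -2.584963, -p*log2(p) = 0.430827
  p = 9/18 = 0.500000: log2(p) = -1.000000, -p*log2(p) = 0.500000
  p = 3/18 = 0.166667: log2(p) = -2.584963, -p*log2(p) = 0.430827
  p = 3/18 = 0.166667: log2(p) = -2.584963, -p*log2(p) = 0.430827
H = 0.430827 + 0.500000 + 0.430827 + 0.430827 = 1.792481

H = 1.7925 bits/symbol


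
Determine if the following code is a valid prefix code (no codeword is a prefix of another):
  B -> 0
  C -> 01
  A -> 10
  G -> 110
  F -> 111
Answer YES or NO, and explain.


Checking each pair (does one codeword prefix another?):
  B='0' vs C='01': prefix -- VIOLATION

NO -- this is NOT a valid prefix code. B (0) is a prefix of C (01).


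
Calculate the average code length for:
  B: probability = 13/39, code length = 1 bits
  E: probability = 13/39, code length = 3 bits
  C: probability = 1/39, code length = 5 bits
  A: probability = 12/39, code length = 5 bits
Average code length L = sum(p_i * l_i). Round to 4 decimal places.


Weighted contributions p_i * l_i:
  B: (13/39) * 1 = 13/39
  E: (13/39) * 3 = 39/39
  C: (1/39) * 5 = 5/39
  A: (12/39) * 5 = 60/39
Sum = (13 + 39 + 5 + 60)/39 = 117/39

L = 117/39 = 3.0000 bits/symbol


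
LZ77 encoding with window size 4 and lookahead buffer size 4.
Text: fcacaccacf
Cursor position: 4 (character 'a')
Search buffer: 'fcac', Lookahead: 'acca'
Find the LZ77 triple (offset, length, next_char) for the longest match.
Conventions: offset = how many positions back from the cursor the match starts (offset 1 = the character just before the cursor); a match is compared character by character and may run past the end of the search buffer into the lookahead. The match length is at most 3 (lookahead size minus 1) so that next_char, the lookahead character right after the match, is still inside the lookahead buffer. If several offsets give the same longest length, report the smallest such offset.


Try each offset into the search buffer:
  offset=1 (pos 3, char 'c'): match length 0
  offset=2 (pos 2, char 'a'): match length 2
  offset=3 (pos 1, char 'c'): match length 0
  offset=4 (pos 0, char 'f'): match length 0
Longest match has length 2 at offset 2.
next_char = character at position 4 + 2 = 6 -> 'c'

Best match: offset=2, length=2 (matching 'ac' starting at position 2)
LZ77 triple: (2, 2, 'c')


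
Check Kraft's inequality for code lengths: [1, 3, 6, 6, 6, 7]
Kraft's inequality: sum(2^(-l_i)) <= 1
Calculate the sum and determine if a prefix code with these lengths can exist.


Sum = 2^(-1) + 2^(-3) + 2^(-6) + 2^(-6) + 2^(-6) + 2^(-7)
    = 0.5 + 0.125 + 0.015625 + 0.015625 + 0.015625 + 0.0078125
    = 87/128 = 0.6796875
Since 0.6796875 <= 1, Kraft's inequality IS satisfied.
A prefix code with these lengths CAN exist.

Kraft sum = 0.6796875. Satisfied.


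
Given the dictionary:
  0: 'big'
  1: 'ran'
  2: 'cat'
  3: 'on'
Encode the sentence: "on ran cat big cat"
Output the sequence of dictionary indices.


Look up each word in the dictionary:
  'on' -> 3
  'ran' -> 1
  'cat' -> 2
  'big' -> 0
  'cat' -> 2

Encoded: [3, 1, 2, 0, 2]


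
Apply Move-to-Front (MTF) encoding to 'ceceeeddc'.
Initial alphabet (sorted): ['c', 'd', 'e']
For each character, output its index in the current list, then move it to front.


MTF encoding:
'c': index 0 in ['c', 'd', 'e'] -> ['c', 'd', 'e']
'e': index 2 in ['c', 'd', 'e'] -> ['e', 'c', 'd']
'c': index 1 in ['e', 'c', 'd'] -> ['c', 'e', 'd']
'e': index 1 in ['c', 'e', 'd'] -> ['e', 'c', 'd']
'e': index 0 in ['e', 'c', 'd'] -> ['e', 'c', 'd']
'e': index 0 in ['e', 'c', 'd'] -> ['e', 'c', 'd']
'd': index 2 in ['e', 'c', 'd'] -> ['d', 'e', 'c']
'd': index 0 in ['d', 'e', 'c'] -> ['d', 'e', 'c']
'c': index 2 in ['d', 'e', 'c'] -> ['c', 'd', 'e']


Output: [0, 2, 1, 1, 0, 0, 2, 0, 2]


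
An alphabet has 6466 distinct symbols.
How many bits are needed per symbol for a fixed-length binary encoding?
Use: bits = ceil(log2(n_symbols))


log2(6466) = 12.6587
Bracket: 2^12 = 4096 < 6466 <= 2^13 = 8192
So ceil(log2(6466)) = 13

bits = ceil(log2(6466)) = ceil(12.6587) = 13 bits


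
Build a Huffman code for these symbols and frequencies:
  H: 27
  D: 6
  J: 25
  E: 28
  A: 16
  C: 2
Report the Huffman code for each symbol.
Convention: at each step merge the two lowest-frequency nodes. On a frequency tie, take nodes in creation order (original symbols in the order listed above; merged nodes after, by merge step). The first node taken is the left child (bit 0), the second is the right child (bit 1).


Huffman tree construction:
Step 1: Merge C(2) + D(6) = 8
Step 2: Merge (C+D)(8) + A(16) = 24
Step 3: Merge ((C+D)+A)(24) + J(25) = 49
Step 4: Merge H(27) + E(28) = 55
Step 5: Merge (((C+D)+A)+J)(49) + (H+E)(55) = 104
Read each symbol's code off the tree from the root (left child = 0, right child = 1).

Codes:
  H: 10 (length 2)
  D: 0001 (length 4)
  J: 01 (length 2)
  E: 11 (length 2)
  A: 001 (length 3)
  C: 0000 (length 4)
Average code length: 240/104 = 2.3077 bits/symbol


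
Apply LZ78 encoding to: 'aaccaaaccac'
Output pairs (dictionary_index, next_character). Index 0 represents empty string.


LZ78 encoding steps:
Dictionary: {0: ''}
Step 1: w='' (idx 0), next='a' -> output (0, 'a'), add 'a' as idx 1
Step 2: w='a' (idx 1), next='c' -> output (1, 'c'), add 'ac' as idx 2
Step 3: w='' (idx 0), next='c' -> output (0, 'c'), add 'c' as idx 3
Step 4: w='a' (idx 1), next='a' -> output (1, 'a'), add 'aa' as idx 4
Step 5: w='ac' (idx 2), next='c' -> output (2, 'c'), add 'acc' as idx 5
Step 6: w='ac' (idx 2), end of input -> output (2, '')


Encoded: [(0, 'a'), (1, 'c'), (0, 'c'), (1, 'a'), (2, 'c'), (2, '')]


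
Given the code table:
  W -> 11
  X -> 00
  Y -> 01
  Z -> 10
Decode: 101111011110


Decoding:
10 -> Z
11 -> W
11 -> W
01 -> Y
11 -> W
10 -> Z


Result: ZWWYWZ


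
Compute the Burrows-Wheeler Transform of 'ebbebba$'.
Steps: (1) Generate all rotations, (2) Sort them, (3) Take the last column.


Rotations (sorted):
  0: $ebbebba -> last char: a
  1: a$ebbebb -> last char: b
  2: ba$ebbeb -> last char: b
  3: bba$ebbe -> last char: e
  4: bbebba$e -> last char: e
  5: bebba$eb -> last char: b
  6: ebba$ebb -> last char: b
  7: ebbebba$ -> last char: $


BWT = abbeebb$


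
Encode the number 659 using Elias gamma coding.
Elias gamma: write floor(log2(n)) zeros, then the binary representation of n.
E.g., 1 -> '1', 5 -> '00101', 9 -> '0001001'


num_bits = floor(log2(659)) + 1 = 10
leading_zeros = num_bits - 1 = 9
binary(659) = 1010010011

Elias gamma(659) = '000000000' + '1010010011' = 0000000001010010011 (19 bits)


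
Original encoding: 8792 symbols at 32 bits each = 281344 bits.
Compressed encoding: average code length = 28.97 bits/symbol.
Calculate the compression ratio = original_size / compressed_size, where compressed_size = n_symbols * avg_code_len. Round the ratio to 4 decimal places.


original_size = n_symbols * orig_bits = 8792 * 32 = 281344 bits
compressed_size = n_symbols * avg_code_len = 8792 * 28.97 = 254704.24 bits
ratio = original_size / compressed_size = 281344 / 254704.24 = 1.1046

Compression ratio = 1.1046


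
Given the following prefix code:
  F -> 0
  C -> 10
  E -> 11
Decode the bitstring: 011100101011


Decoding step by step:
Bits 0 -> F
Bits 11 -> E
Bits 10 -> C
Bits 0 -> F
Bits 10 -> C
Bits 10 -> C
Bits 11 -> E


Decoded message: FECFCCE


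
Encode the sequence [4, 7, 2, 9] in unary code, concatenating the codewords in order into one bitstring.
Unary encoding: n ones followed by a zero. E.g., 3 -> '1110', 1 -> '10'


Encode each number as n ones followed by a terminating 0:
  4 -> 11110 (5 bits)
  7 -> 11111110 (8 bits)
  2 -> 110 (3 bits)
  9 -> 1111111110 (10 bits)
Total length = 5 + 8 + 3 + 10 = 26 bits.

Unary([4, 7, 2, 9]) = 11110111111101101111111110 (26 bits)


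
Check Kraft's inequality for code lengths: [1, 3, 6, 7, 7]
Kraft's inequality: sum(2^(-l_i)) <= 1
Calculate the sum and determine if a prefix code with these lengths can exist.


Sum = 2^(-1) + 2^(-3) + 2^(-6) + 2^(-7) + 2^(-7)
    = 0.5 + 0.125 + 0.015625 + 0.0078125 + 0.0078125
    = 84/128 = 0.65625
Since 0.65625 <= 1, Kraft's inequality IS satisfied.
A prefix code with these lengths CAN exist.

Kraft sum = 0.65625. Satisfied.


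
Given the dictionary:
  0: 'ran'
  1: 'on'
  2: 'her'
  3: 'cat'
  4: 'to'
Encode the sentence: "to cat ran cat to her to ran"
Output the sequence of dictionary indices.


Look up each word in the dictionary:
  'to' -> 4
  'cat' -> 3
  'ran' -> 0
  'cat' -> 3
  'to' -> 4
  'her' -> 2
  'to' -> 4
  'ran' -> 0

Encoded: [4, 3, 0, 3, 4, 2, 4, 0]


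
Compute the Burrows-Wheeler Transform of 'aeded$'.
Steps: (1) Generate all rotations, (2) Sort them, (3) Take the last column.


Rotations (sorted):
  0: $aeded -> last char: d
  1: aeded$ -> last char: $
  2: d$aede -> last char: e
  3: ded$ae -> last char: e
  4: ed$aed -> last char: d
  5: eded$a -> last char: a


BWT = d$eeda


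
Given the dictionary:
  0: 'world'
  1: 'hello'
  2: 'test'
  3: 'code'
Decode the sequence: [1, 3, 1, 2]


Look up each index in the dictionary:
  1 -> 'hello'
  3 -> 'code'
  1 -> 'hello'
  2 -> 'test'

Decoded: "hello code hello test"


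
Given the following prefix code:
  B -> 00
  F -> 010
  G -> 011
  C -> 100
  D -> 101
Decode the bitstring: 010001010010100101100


Decoding step by step:
Bits 010 -> F
Bits 00 -> B
Bits 101 -> D
Bits 00 -> B
Bits 101 -> D
Bits 00 -> B
Bits 101 -> D
Bits 100 -> C


Decoded message: FBDBDBDC


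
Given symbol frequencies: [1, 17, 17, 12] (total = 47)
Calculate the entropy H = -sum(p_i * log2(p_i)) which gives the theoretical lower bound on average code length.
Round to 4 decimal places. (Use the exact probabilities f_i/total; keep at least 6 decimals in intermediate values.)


Per-symbol terms -p_i * log2(p_i) with p_i = f_i/47:
  p = 1/47 = 0.021277: log2(p) = -5.554589, -p*log2(p) = 0.118183
  p = 17/47 = 0.361702: log2(p) = -1.467126, -p*log2(p) = 0.530663
  p = 17/47 = 0.361702: log2(p) = -1.467126, -p*log2(p) = 0.530663
  p = 12/47 = 0.255319: log2(p) = -1.969626, -p*log2(p) = 0.502883
H = 0.118183 + 0.530663 + 0.530663 + 0.502883 = 1.682392

H = 1.6824 bits/symbol


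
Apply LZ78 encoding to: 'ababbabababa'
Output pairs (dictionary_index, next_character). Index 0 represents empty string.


LZ78 encoding steps:
Dictionary: {0: ''}
Step 1: w='' (idx 0), next='a' -> output (0, 'a'), add 'a' as idx 1
Step 2: w='' (idx 0), next='b' -> output (0, 'b'), add 'b' as idx 2
Step 3: w='a' (idx 1), next='b' -> output (1, 'b'), add 'ab' as idx 3
Step 4: w='b' (idx 2), next='a' -> output (2, 'a'), add 'ba' as idx 4
Step 5: w='ba' (idx 4), next='b' -> output (4, 'b'), add 'bab' as idx 5
Step 6: w='ab' (idx 3), next='a' -> output (3, 'a'), add 'aba' as idx 6


Encoded: [(0, 'a'), (0, 'b'), (1, 'b'), (2, 'a'), (4, 'b'), (3, 'a')]


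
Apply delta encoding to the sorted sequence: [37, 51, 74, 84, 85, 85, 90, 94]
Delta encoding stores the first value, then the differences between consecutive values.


First value: 37
Deltas:
  51 - 37 = 14
  74 - 51 = 23
  84 - 74 = 10
  85 - 84 = 1
  85 - 85 = 0
  90 - 85 = 5
  94 - 90 = 4


Delta encoded: [37, 14, 23, 10, 1, 0, 5, 4]


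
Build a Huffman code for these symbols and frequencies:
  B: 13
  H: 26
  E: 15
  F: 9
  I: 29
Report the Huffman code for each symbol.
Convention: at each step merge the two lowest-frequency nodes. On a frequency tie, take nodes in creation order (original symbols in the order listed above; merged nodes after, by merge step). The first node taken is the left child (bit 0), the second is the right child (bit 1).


Huffman tree construction:
Step 1: Merge F(9) + B(13) = 22
Step 2: Merge E(15) + (F+B)(22) = 37
Step 3: Merge H(26) + I(29) = 55
Step 4: Merge (E+(F+B))(37) + (H+I)(55) = 92
Read each symbol's code off the tree from the root (left child = 0, right child = 1).

Codes:
  B: 011 (length 3)
  H: 10 (length 2)
  E: 00 (length 2)
  F: 010 (length 3)
  I: 11 (length 2)
Average code length: 206/92 = 2.2391 bits/symbol
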